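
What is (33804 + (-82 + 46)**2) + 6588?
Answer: 41688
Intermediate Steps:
(33804 + (-82 + 46)**2) + 6588 = (33804 + (-36)**2) + 6588 = (33804 + 1296) + 6588 = 35100 + 6588 = 41688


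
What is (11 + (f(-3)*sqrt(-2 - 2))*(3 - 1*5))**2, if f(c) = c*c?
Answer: (11 - 36*I)**2 ≈ -1175.0 - 792.0*I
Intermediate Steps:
f(c) = c**2
(11 + (f(-3)*sqrt(-2 - 2))*(3 - 1*5))**2 = (11 + ((-3)**2*sqrt(-2 - 2))*(3 - 1*5))**2 = (11 + (9*sqrt(-4))*(3 - 5))**2 = (11 + (9*(2*I))*(-2))**2 = (11 + (18*I)*(-2))**2 = (11 - 36*I)**2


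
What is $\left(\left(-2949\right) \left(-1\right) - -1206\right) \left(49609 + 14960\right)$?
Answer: $268284195$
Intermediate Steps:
$\left(\left(-2949\right) \left(-1\right) - -1206\right) \left(49609 + 14960\right) = \left(2949 + 1206\right) 64569 = 4155 \cdot 64569 = 268284195$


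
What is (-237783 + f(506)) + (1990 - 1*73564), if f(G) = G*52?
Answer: -283045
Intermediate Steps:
f(G) = 52*G
(-237783 + f(506)) + (1990 - 1*73564) = (-237783 + 52*506) + (1990 - 1*73564) = (-237783 + 26312) + (1990 - 73564) = -211471 - 71574 = -283045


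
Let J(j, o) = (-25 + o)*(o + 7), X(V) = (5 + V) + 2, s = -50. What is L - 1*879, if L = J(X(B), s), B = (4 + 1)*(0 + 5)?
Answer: 2346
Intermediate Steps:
B = 25 (B = 5*5 = 25)
X(V) = 7 + V
J(j, o) = (-25 + o)*(7 + o)
L = 3225 (L = -175 + (-50)**2 - 18*(-50) = -175 + 2500 + 900 = 3225)
L - 1*879 = 3225 - 1*879 = 3225 - 879 = 2346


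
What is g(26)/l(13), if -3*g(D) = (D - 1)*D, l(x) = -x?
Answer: 50/3 ≈ 16.667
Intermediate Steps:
g(D) = -D*(-1 + D)/3 (g(D) = -(D - 1)*D/3 = -(-1 + D)*D/3 = -D*(-1 + D)/3)
g(26)/l(13) = ((1/3)*26*(1 - 1*26))/((-1*13)) = ((1/3)*26*(1 - 26))/(-13) = ((1/3)*26*(-25))*(-1/13) = -650/3*(-1/13) = 50/3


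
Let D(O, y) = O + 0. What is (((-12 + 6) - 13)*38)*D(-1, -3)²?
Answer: -722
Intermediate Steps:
D(O, y) = O
(((-12 + 6) - 13)*38)*D(-1, -3)² = (((-12 + 6) - 13)*38)*(-1)² = ((-6 - 13)*38)*1 = -19*38*1 = -722*1 = -722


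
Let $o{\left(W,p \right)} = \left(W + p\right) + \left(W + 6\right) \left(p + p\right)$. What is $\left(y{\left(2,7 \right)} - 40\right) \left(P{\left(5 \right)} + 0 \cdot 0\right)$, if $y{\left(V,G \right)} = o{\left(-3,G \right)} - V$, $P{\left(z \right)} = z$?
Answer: $20$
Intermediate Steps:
$o{\left(W,p \right)} = W + p + 2 p \left(6 + W\right)$ ($o{\left(W,p \right)} = \left(W + p\right) + \left(6 + W\right) 2 p = \left(W + p\right) + 2 p \left(6 + W\right) = W + p + 2 p \left(6 + W\right)$)
$y{\left(V,G \right)} = -3 - V + 7 G$ ($y{\left(V,G \right)} = \left(-3 + 13 G + 2 \left(-3\right) G\right) - V = \left(-3 + 13 G - 6 G\right) - V = \left(-3 + 7 G\right) - V = -3 - V + 7 G$)
$\left(y{\left(2,7 \right)} - 40\right) \left(P{\left(5 \right)} + 0 \cdot 0\right) = \left(\left(-3 - 2 + 7 \cdot 7\right) - 40\right) \left(5 + 0 \cdot 0\right) = \left(\left(-3 - 2 + 49\right) - 40\right) \left(5 + 0\right) = \left(44 - 40\right) 5 = 4 \cdot 5 = 20$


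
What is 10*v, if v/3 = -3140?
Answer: -94200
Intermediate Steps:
v = -9420 (v = 3*(-3140) = -9420)
10*v = 10*(-9420) = -94200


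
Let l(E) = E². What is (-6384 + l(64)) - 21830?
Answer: -24118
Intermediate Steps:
(-6384 + l(64)) - 21830 = (-6384 + 64²) - 21830 = (-6384 + 4096) - 21830 = -2288 - 21830 = -24118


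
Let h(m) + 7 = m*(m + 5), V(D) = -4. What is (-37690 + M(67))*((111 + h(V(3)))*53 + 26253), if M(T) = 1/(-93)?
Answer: -110598660563/93 ≈ -1.1892e+9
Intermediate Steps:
h(m) = -7 + m*(5 + m) (h(m) = -7 + m*(m + 5) = -7 + m*(5 + m))
M(T) = -1/93
(-37690 + M(67))*((111 + h(V(3)))*53 + 26253) = (-37690 - 1/93)*((111 + (-7 + (-4)² + 5*(-4)))*53 + 26253) = -3505171*((111 + (-7 + 16 - 20))*53 + 26253)/93 = -3505171*((111 - 11)*53 + 26253)/93 = -3505171*(100*53 + 26253)/93 = -3505171*(5300 + 26253)/93 = -3505171/93*31553 = -110598660563/93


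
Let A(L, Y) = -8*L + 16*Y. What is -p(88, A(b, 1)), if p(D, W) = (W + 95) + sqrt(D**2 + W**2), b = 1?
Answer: -103 - 8*sqrt(122) ≈ -191.36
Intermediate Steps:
p(D, W) = 95 + W + sqrt(D**2 + W**2) (p(D, W) = (95 + W) + sqrt(D**2 + W**2) = 95 + W + sqrt(D**2 + W**2))
-p(88, A(b, 1)) = -(95 + (-8*1 + 16*1) + sqrt(88**2 + (-8*1 + 16*1)**2)) = -(95 + (-8 + 16) + sqrt(7744 + (-8 + 16)**2)) = -(95 + 8 + sqrt(7744 + 8**2)) = -(95 + 8 + sqrt(7744 + 64)) = -(95 + 8 + sqrt(7808)) = -(95 + 8 + 8*sqrt(122)) = -(103 + 8*sqrt(122)) = -103 - 8*sqrt(122)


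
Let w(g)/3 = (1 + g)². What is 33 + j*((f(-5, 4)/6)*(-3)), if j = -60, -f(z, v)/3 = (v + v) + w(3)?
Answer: -5007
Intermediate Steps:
w(g) = 3*(1 + g)²
f(z, v) = -144 - 6*v (f(z, v) = -3*((v + v) + 3*(1 + 3)²) = -3*(2*v + 3*4²) = -3*(2*v + 3*16) = -3*(2*v + 48) = -3*(48 + 2*v) = -144 - 6*v)
33 + j*((f(-5, 4)/6)*(-3)) = 33 - 60*(-144 - 6*4)/6*(-3) = 33 - 60*(-144 - 24)*(⅙)*(-3) = 33 - 60*(-168*⅙)*(-3) = 33 - (-1680)*(-3) = 33 - 60*84 = 33 - 5040 = -5007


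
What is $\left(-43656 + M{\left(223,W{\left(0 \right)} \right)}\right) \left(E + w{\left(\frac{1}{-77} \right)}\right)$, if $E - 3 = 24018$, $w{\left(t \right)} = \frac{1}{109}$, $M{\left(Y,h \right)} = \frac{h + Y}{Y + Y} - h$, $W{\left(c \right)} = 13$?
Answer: $- \frac{25497088682010}{24307} \approx -1.049 \cdot 10^{9}$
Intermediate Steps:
$M{\left(Y,h \right)} = - h + \frac{Y + h}{2 Y}$ ($M{\left(Y,h \right)} = \frac{Y + h}{2 Y} - h = - h + \frac{Y + h}{2 Y}$)
$w{\left(t \right)} = \frac{1}{109}$
$E = 24021$ ($E = 3 + 24018 = 24021$)
$\left(-43656 + M{\left(223,W{\left(0 \right)} \right)}\right) \left(E + w{\left(\frac{1}{-77} \right)}\right) = \left(-43656 + \left(\frac{1}{2} - 13 + \frac{1}{2} \cdot 13 \cdot \frac{1}{223}\right)\right) \left(24021 + \frac{1}{109}\right) = \left(-43656 + \left(\frac{1}{2} - 13 + \frac{1}{2} \cdot 13 \cdot \frac{1}{223}\right)\right) \frac{2618290}{109} = \left(-43656 + \left(\frac{1}{2} - 13 + \frac{13}{446}\right)\right) \frac{2618290}{109} = \left(-43656 - \frac{2781}{223}\right) \frac{2618290}{109} = \left(- \frac{9738069}{223}\right) \frac{2618290}{109} = - \frac{25497088682010}{24307}$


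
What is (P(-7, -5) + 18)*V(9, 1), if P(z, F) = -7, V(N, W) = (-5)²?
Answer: 275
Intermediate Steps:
V(N, W) = 25
(P(-7, -5) + 18)*V(9, 1) = (-7 + 18)*25 = 11*25 = 275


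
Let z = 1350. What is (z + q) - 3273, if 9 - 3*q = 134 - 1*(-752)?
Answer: -6646/3 ≈ -2215.3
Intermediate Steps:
q = -877/3 (q = 3 - (134 - 1*(-752))/3 = 3 - (134 + 752)/3 = 3 - ⅓*886 = 3 - 886/3 = -877/3 ≈ -292.33)
(z + q) - 3273 = (1350 - 877/3) - 3273 = 3173/3 - 3273 = -6646/3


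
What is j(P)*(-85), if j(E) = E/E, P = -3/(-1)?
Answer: -85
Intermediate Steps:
P = 3 (P = -3*(-1) = 3)
j(E) = 1
j(P)*(-85) = 1*(-85) = -85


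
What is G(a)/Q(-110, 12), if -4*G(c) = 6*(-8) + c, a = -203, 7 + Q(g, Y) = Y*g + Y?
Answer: -251/5260 ≈ -0.047719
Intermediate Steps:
Q(g, Y) = -7 + Y + Y*g (Q(g, Y) = -7 + (Y*g + Y) = -7 + (Y + Y*g) = -7 + Y + Y*g)
G(c) = 12 - c/4 (G(c) = -(6*(-8) + c)/4 = -(-48 + c)/4 = 12 - c/4)
G(a)/Q(-110, 12) = (12 - 1/4*(-203))/(-7 + 12 + 12*(-110)) = (12 + 203/4)/(-7 + 12 - 1320) = (251/4)/(-1315) = (251/4)*(-1/1315) = -251/5260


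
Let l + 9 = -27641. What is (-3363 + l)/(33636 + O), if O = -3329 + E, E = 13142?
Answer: -31013/43449 ≈ -0.71378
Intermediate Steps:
O = 9813 (O = -3329 + 13142 = 9813)
l = -27650 (l = -9 - 27641 = -27650)
(-3363 + l)/(33636 + O) = (-3363 - 27650)/(33636 + 9813) = -31013/43449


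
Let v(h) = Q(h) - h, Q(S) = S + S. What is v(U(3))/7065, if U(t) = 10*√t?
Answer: 2*√3/1413 ≈ 0.0024516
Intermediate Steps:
Q(S) = 2*S
v(h) = h (v(h) = 2*h - h = h)
v(U(3))/7065 = (10*√3)/7065 = (10*√3)*(1/7065) = 2*√3/1413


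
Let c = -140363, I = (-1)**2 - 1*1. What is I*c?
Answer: 0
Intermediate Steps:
I = 0 (I = 1 - 1 = 0)
I*c = 0*(-140363) = 0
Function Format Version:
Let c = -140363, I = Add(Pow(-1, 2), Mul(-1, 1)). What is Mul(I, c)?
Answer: 0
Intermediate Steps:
I = 0 (I = Add(1, -1) = 0)
Mul(I, c) = Mul(0, -140363) = 0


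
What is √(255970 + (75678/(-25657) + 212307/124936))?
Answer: √657527466058545063887878/1602741476 ≈ 505.93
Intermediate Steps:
√(255970 + (75678/(-25657) + 212307/124936)) = √(255970 + (75678*(-1/25657) + 212307*(1/124936))) = √(255970 + (-75678/25657 + 212307/124936)) = √(255970 - 4007745909/3205482952) = √(820503463477531/3205482952) = √657527466058545063887878/1602741476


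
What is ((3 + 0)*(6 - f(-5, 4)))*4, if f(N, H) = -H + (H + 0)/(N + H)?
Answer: 168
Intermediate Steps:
f(N, H) = -H + H/(H + N)
((3 + 0)*(6 - f(-5, 4)))*4 = ((3 + 0)*(6 - 4*(1 - 1*4 - 1*(-5))/(4 - 5)))*4 = (3*(6 - 4*(1 - 4 + 5)/(-1)))*4 = (3*(6 - 4*(-1)*2))*4 = (3*(6 - 1*(-8)))*4 = (3*(6 + 8))*4 = (3*14)*4 = 42*4 = 168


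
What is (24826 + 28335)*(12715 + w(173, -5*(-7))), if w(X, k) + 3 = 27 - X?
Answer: 668021126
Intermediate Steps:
w(X, k) = 24 - X (w(X, k) = -3 + (27 - X) = 24 - X)
(24826 + 28335)*(12715 + w(173, -5*(-7))) = (24826 + 28335)*(12715 + (24 - 1*173)) = 53161*(12715 + (24 - 173)) = 53161*(12715 - 149) = 53161*12566 = 668021126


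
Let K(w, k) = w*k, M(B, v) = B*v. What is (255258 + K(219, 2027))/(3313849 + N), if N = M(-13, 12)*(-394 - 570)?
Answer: 699171/3464233 ≈ 0.20183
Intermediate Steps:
K(w, k) = k*w
N = 150384 (N = (-13*12)*(-394 - 570) = -156*(-964) = 150384)
(255258 + K(219, 2027))/(3313849 + N) = (255258 + 2027*219)/(3313849 + 150384) = (255258 + 443913)/3464233 = 699171*(1/3464233) = 699171/3464233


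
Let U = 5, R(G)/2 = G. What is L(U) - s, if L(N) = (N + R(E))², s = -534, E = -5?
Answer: 559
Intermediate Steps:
R(G) = 2*G
L(N) = (-10 + N)² (L(N) = (N + 2*(-5))² = (N - 10)² = (-10 + N)²)
L(U) - s = (-10 + 5)² - 1*(-534) = (-5)² + 534 = 25 + 534 = 559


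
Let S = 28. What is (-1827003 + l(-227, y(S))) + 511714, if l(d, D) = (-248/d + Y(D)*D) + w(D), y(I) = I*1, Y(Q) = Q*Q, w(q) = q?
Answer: -293580895/227 ≈ -1.2933e+6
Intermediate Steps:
Y(Q) = Q²
y(I) = I
l(d, D) = D + D³ - 248/d (l(d, D) = (-248/d + D²*D) + D = (-248/d + D³) + D = (D³ - 248/d) + D = D + D³ - 248/d)
(-1827003 + l(-227, y(S))) + 511714 = (-1827003 + (28 + 28³ - 248/(-227))) + 511714 = (-1827003 + (28 + 21952 - 248*(-1/227))) + 511714 = (-1827003 + (28 + 21952 + 248/227)) + 511714 = (-1827003 + 4989708/227) + 511714 = -409739973/227 + 511714 = -293580895/227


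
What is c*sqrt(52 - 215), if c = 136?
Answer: 136*I*sqrt(163) ≈ 1736.3*I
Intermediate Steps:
c*sqrt(52 - 215) = 136*sqrt(52 - 215) = 136*sqrt(-163) = 136*(I*sqrt(163)) = 136*I*sqrt(163)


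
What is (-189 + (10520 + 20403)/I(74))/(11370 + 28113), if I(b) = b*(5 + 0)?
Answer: -39007/14608710 ≈ -0.0026701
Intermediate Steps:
I(b) = 5*b (I(b) = b*5 = 5*b)
(-189 + (10520 + 20403)/I(74))/(11370 + 28113) = (-189 + (10520 + 20403)/((5*74)))/(11370 + 28113) = (-189 + 30923/370)/39483 = (-189 + 30923*(1/370))*(1/39483) = (-189 + 30923/370)*(1/39483) = -39007/370*1/39483 = -39007/14608710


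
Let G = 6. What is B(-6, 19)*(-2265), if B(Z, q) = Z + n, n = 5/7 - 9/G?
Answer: 215175/14 ≈ 15370.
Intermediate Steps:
n = -11/14 (n = 5/7 - 9/6 = 5*(⅐) - 9*⅙ = 5/7 - 3/2 = -11/14 ≈ -0.78571)
B(Z, q) = -11/14 + Z (B(Z, q) = Z - 11/14 = -11/14 + Z)
B(-6, 19)*(-2265) = (-11/14 - 6)*(-2265) = -95/14*(-2265) = 215175/14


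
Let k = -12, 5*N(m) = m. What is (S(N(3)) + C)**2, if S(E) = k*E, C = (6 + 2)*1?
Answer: 16/25 ≈ 0.64000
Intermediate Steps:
N(m) = m/5
C = 8 (C = 8*1 = 8)
S(E) = -12*E
(S(N(3)) + C)**2 = (-12*3/5 + 8)**2 = (-36/5 + 8)**2 = (4/5)**2 = 16/25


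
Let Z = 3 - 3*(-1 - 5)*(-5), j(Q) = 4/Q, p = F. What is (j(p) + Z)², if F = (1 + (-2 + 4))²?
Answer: 606841/81 ≈ 7491.9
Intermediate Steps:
F = 9 (F = (1 + 2)² = 3² = 9)
p = 9
Z = -87 (Z = 3 - 3*(-6)*(-5) = 3 + 18*(-5) = 3 - 90 = -87)
(j(p) + Z)² = (4/9 - 87)² = (-779/9)² = 606841/81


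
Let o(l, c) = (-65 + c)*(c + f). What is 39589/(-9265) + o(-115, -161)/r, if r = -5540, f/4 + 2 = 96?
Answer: 23086329/5132810 ≈ 4.4978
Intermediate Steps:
f = 376 (f = -8 + 4*96 = -8 + 384 = 376)
o(l, c) = (-65 + c)*(376 + c) (o(l, c) = (-65 + c)*(c + 376) = (-65 + c)*(376 + c))
39589/(-9265) + o(-115, -161)/r = 39589/(-9265) + (-24440 + (-161)**2 + 311*(-161))/(-5540) = 39589*(-1/9265) + (-24440 + 25921 - 50071)*(-1/5540) = -39589/9265 - 48590*(-1/5540) = -39589/9265 + 4859/554 = 23086329/5132810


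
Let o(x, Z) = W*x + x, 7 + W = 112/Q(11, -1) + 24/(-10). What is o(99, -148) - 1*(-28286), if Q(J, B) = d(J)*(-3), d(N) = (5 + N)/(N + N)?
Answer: 111862/5 ≈ 22372.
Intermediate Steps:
d(N) = (5 + N)/(2*N) (d(N) = (5 + N)/((2*N)) = (5 + N)*(1/(2*N)) = (5 + N)/(2*N))
Q(J, B) = -3*(5 + J)/(2*J) (Q(J, B) = ((5 + J)/(2*J))*(-3) = -3*(5 + J)/(2*J))
W = -911/15 (W = -7 + (112/(((3/2)*(-5 - 1*11)/11)) + 24/(-10)) = -7 + (112/(((3/2)*(1/11)*(-5 - 11))) + 24*(-1/10)) = -7 + (112/(((3/2)*(1/11)*(-16))) - 12/5) = -7 + (112/(-24/11) - 12/5) = -7 + (112*(-11/24) - 12/5) = -7 + (-154/3 - 12/5) = -7 - 806/15 = -911/15 ≈ -60.733)
o(x, Z) = -896*x/15 (o(x, Z) = -911*x/15 + x = -896*x/15)
o(99, -148) - 1*(-28286) = -896/15*99 - 1*(-28286) = -29568/5 + 28286 = 111862/5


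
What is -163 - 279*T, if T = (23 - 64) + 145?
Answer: -29179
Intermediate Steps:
T = 104 (T = -41 + 145 = 104)
-163 - 279*T = -163 - 279*104 = -163 - 29016 = -29179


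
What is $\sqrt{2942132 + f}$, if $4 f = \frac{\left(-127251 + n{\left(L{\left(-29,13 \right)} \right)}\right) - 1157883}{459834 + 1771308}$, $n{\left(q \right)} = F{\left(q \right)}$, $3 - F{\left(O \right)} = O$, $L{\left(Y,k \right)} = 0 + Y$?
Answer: $\frac{\sqrt{14645916562769616027}}{2231142} \approx 1715.3$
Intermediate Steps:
$L{\left(Y,k \right)} = Y$
$F{\left(O \right)} = 3 - O$
$n{\left(q \right)} = 3 - q$
$f = - \frac{642551}{4462284}$ ($f = \frac{\left(\left(-127251 + \left(3 - -29\right)\right) - 1157883\right) \frac{1}{459834 + 1771308}}{4} = \frac{\left(\left(-127251 + \left(3 + 29\right)\right) - 1157883\right) \frac{1}{2231142}}{4} = \frac{\left(\left(-127251 + 32\right) - 1157883\right) \frac{1}{2231142}}{4} = \frac{\left(-127219 - 1157883\right) \frac{1}{2231142}}{4} = \frac{\left(-1285102\right) \frac{1}{2231142}}{4} = \frac{1}{4} \left(- \frac{642551}{1115571}\right) = - \frac{642551}{4462284} \approx -0.144$)
$\sqrt{2942132 + f} = \sqrt{2942132 - \frac{642551}{4462284}} = \sqrt{\frac{13128627906937}{4462284}} = \frac{\sqrt{14645916562769616027}}{2231142}$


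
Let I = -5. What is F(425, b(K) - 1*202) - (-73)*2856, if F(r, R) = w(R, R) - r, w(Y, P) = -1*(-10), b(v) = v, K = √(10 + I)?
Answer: 208073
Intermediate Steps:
K = √5 (K = √(10 - 5) = √5 ≈ 2.2361)
w(Y, P) = 10
F(r, R) = 10 - r
F(425, b(K) - 1*202) - (-73)*2856 = (10 - 1*425) - (-73)*2856 = (10 - 425) - 1*(-208488) = -415 + 208488 = 208073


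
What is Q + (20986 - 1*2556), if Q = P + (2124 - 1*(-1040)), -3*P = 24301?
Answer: 40481/3 ≈ 13494.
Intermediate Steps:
P = -24301/3 (P = -⅓*24301 = -24301/3 ≈ -8100.3)
Q = -14809/3 (Q = -24301/3 + (2124 - 1*(-1040)) = -24301/3 + (2124 + 1040) = -24301/3 + 3164 = -14809/3 ≈ -4936.3)
Q + (20986 - 1*2556) = -14809/3 + (20986 - 1*2556) = -14809/3 + (20986 - 2556) = -14809/3 + 18430 = 40481/3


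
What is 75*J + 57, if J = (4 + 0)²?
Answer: 1257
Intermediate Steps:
J = 16 (J = 4² = 16)
75*J + 57 = 75*16 + 57 = 1200 + 57 = 1257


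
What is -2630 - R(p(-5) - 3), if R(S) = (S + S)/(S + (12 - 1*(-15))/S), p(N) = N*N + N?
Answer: -415829/158 ≈ -2631.8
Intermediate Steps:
p(N) = N + N² (p(N) = N² + N = N + N²)
R(S) = 2*S/(S + 27/S) (R(S) = (2*S)/(S + (12 + 15)/S) = (2*S)/(S + 27/S) = 2*S/(S + 27/S))
-2630 - R(p(-5) - 3) = -2630 - 2*(-5*(1 - 5) - 3)²/(27 + (-5*(1 - 5) - 3)²) = -2630 - 2*(-5*(-4) - 3)²/(27 + (-5*(-4) - 3)²) = -2630 - 2*(20 - 3)²/(27 + (20 - 3)²) = -2630 - 2*17²/(27 + 17²) = -2630 - 2*289/(27 + 289) = -2630 - 2*289/316 = -2630 - 1*289/158 = -2630 - 289/158 = -415829/158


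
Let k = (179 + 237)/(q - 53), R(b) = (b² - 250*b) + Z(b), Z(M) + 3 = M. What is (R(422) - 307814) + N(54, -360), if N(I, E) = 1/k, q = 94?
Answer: -97681335/416 ≈ -2.3481e+5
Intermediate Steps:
Z(M) = -3 + M
R(b) = -3 + b² - 249*b (R(b) = (b² - 250*b) + (-3 + b) = -3 + b² - 249*b)
k = 416/41 (k = (179 + 237)/(94 - 53) = 416/41 ≈ 10.146)
N(I, E) = 41/416 (N(I, E) = 1/(416/41) = 41/416)
(R(422) - 307814) + N(54, -360) = ((-3 + 422² - 249*422) - 307814) + 41/416 = ((-3 + 178084 - 105078) - 307814) + 41/416 = (73003 - 307814) + 41/416 = -234811 + 41/416 = -97681335/416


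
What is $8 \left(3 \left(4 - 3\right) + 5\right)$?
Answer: $64$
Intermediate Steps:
$8 \left(3 \left(4 - 3\right) + 5\right) = 8 \left(3 \cdot 1 + 5\right) = 8 \left(3 + 5\right) = 8 \cdot 8 = 64$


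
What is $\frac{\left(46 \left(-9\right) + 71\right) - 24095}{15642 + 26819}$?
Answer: $- \frac{24438}{42461} \approx -0.57554$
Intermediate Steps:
$\frac{\left(46 \left(-9\right) + 71\right) - 24095}{15642 + 26819} = \frac{\left(-414 + 71\right) - 24095}{42461} = \left(-343 - 24095\right) \frac{1}{42461} = \left(-24438\right) \frac{1}{42461} = - \frac{24438}{42461}$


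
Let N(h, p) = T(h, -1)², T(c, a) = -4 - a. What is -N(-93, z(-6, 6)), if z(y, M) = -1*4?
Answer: -9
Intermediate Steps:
z(y, M) = -4
N(h, p) = 9 (N(h, p) = (-4 - 1*(-1))² = (-4 + 1)² = (-3)² = 9)
-N(-93, z(-6, 6)) = -1*9 = -9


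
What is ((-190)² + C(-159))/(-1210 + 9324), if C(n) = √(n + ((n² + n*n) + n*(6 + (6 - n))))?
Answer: 18050/4057 + √23214/8114 ≈ 4.4679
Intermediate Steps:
C(n) = √(n + 2*n² + n*(12 - n)) (C(n) = √(n + ((n² + n²) + n*(12 - n))) = √(n + (2*n² + n*(12 - n))) = √(n + 2*n² + n*(12 - n)))
((-190)² + C(-159))/(-1210 + 9324) = ((-190)² + √(-159*(13 - 159)))/(-1210 + 9324) = (36100 + √(-159*(-146)))/8114 = (36100 + √23214)*(1/8114) = 18050/4057 + √23214/8114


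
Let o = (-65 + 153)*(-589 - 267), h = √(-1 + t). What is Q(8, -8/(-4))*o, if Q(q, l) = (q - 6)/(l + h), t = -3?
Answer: -37664 + 37664*I ≈ -37664.0 + 37664.0*I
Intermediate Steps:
h = 2*I (h = √(-1 - 3) = √(-4) = 2*I ≈ 2.0*I)
Q(q, l) = (-6 + q)/(l + 2*I) (Q(q, l) = (q - 6)/(l + 2*I) = (-6 + q)/(l + 2*I))
o = -75328 (o = 88*(-856) = -75328)
Q(8, -8/(-4))*o = ((-6 + 8)/(-8/(-4) + 2*I))*(-75328) = (2/(-8*(-¼) + 2*I))*(-75328) = (2/(2 + 2*I))*(-75328) = (((2 - 2*I)/8)*2)*(-75328) = ((2 - 2*I)/4)*(-75328) = -18832*(2 - 2*I)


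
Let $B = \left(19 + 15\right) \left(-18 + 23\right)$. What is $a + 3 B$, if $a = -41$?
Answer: $469$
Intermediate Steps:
$B = 170$ ($B = 34 \cdot 5 = 170$)
$a + 3 B = -41 + 3 \cdot 170 = -41 + 510 = 469$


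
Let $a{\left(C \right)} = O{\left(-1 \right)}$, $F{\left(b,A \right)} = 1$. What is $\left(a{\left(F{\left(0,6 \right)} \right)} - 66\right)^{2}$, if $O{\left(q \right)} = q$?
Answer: $4489$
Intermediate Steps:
$a{\left(C \right)} = -1$
$\left(a{\left(F{\left(0,6 \right)} \right)} - 66\right)^{2} = \left(-1 - 66\right)^{2} = \left(-67\right)^{2} = 4489$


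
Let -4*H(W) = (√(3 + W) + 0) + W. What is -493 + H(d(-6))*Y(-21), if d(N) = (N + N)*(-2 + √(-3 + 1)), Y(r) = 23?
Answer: -631 - 23*√(27 - 12*I*√2)/4 + 69*I*√2 ≈ -662.2 + 106.57*I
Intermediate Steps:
d(N) = 2*N*(-2 + I*√2) (d(N) = (2*N)*(-2 + √(-2)) = (2*N)*(-2 + I*√2) = 2*N*(-2 + I*√2))
H(W) = -W/4 - √(3 + W)/4 (H(W) = -((√(3 + W) + 0) + W)/4 = -(√(3 + W) + W)/4 = -(W + √(3 + W))/4 = -W/4 - √(3 + W)/4)
-493 + H(d(-6))*Y(-21) = -493 + (-(-6)*(-2 + I*√2)/2 - √(3 + 2*(-6)*(-2 + I*√2))/4)*23 = -493 + (-(24 - 12*I*√2)/4 - √(3 + (24 - 12*I*√2))/4)*23 = -493 + ((-6 + 3*I*√2) - √(27 - 12*I*√2)/4)*23 = -493 + (-6 - √(27 - 12*I*√2)/4 + 3*I*√2)*23 = -493 + (-138 - 23*√(27 - 12*I*√2)/4 + 69*I*√2) = -631 - 23*√(27 - 12*I*√2)/4 + 69*I*√2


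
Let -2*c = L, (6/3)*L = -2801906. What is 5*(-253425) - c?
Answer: -3935203/2 ≈ -1.9676e+6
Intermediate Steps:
L = -1400953 (L = (1/2)*(-2801906) = -1400953)
c = 1400953/2 (c = -1/2*(-1400953) = 1400953/2 ≈ 7.0048e+5)
5*(-253425) - c = 5*(-253425) - 1*1400953/2 = -1267125 - 1400953/2 = -3935203/2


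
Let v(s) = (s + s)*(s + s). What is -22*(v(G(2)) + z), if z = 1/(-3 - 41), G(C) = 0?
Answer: ½ ≈ 0.50000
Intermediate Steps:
z = -1/44 (z = 1/(-44) = -1/44 ≈ -0.022727)
v(s) = 4*s² (v(s) = (2*s)*(2*s) = 4*s²)
-22*(v(G(2)) + z) = -22*(4*0² - 1/44) = -22*(4*0 - 1/44) = -22*(0 - 1/44) = -22*(-1/44) = ½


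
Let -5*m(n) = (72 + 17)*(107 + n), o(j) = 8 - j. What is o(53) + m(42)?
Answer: -13486/5 ≈ -2697.2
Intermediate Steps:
m(n) = -9523/5 - 89*n/5 (m(n) = -(72 + 17)*(107 + n)/5 = -89*(107 + n)/5 = -(9523 + 89*n)/5 = -9523/5 - 89*n/5)
o(53) + m(42) = (8 - 1*53) + (-9523/5 - 89/5*42) = (8 - 53) + (-9523/5 - 3738/5) = -45 - 13261/5 = -13486/5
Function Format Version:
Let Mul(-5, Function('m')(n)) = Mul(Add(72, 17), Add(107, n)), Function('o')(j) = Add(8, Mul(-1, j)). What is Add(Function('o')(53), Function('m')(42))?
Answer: Rational(-13486, 5) ≈ -2697.2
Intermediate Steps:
Function('m')(n) = Add(Rational(-9523, 5), Mul(Rational(-89, 5), n)) (Function('m')(n) = Mul(Rational(-1, 5), Mul(Add(72, 17), Add(107, n))) = Mul(Rational(-1, 5), Mul(89, Add(107, n))) = Mul(Rational(-1, 5), Add(9523, Mul(89, n))) = Add(Rational(-9523, 5), Mul(Rational(-89, 5), n)))
Add(Function('o')(53), Function('m')(42)) = Add(Add(8, Mul(-1, 53)), Add(Rational(-9523, 5), Mul(Rational(-89, 5), 42))) = Add(Add(8, -53), Add(Rational(-9523, 5), Rational(-3738, 5))) = Add(-45, Rational(-13261, 5)) = Rational(-13486, 5)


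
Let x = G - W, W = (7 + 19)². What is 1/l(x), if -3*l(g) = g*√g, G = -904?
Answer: -3*I*√395/1248200 ≈ -4.7768e-5*I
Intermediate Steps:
W = 676 (W = 26² = 676)
x = -1580 (x = -904 - 1*676 = -904 - 676 = -1580)
l(g) = -g^(3/2)/3 (l(g) = -g*√g/3 = -g^(3/2)/3)
1/l(x) = 1/(-(-3160)*I*√395/3) = 1/(3160*I*√395/3) = -3*I*√395/1248200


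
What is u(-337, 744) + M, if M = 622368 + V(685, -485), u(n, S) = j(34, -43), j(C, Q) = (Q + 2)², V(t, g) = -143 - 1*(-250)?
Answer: 624156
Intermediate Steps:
V(t, g) = 107 (V(t, g) = -143 + 250 = 107)
j(C, Q) = (2 + Q)²
u(n, S) = 1681 (u(n, S) = (2 - 43)² = (-41)² = 1681)
M = 622475 (M = 622368 + 107 = 622475)
u(-337, 744) + M = 1681 + 622475 = 624156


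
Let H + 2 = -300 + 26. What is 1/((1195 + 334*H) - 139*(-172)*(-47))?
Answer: -1/1214665 ≈ -8.2327e-7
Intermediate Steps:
H = -276 (H = -2 + (-300 + 26) = -2 - 274 = -276)
1/((1195 + 334*H) - 139*(-172)*(-47)) = 1/((1195 + 334*(-276)) - 139*(-172)*(-47)) = 1/((1195 - 92184) + 23908*(-47)) = 1/(-90989 - 1123676) = 1/(-1214665) = -1/1214665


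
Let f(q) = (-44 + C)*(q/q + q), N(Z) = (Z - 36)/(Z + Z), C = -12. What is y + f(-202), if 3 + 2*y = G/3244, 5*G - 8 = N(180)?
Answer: 912739971/81100 ≈ 11255.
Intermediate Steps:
N(Z) = (-36 + Z)/(2*Z) (N(Z) = (-36 + Z)/((2*Z)) = (-36 + Z)*(1/(2*Z)) = (-36 + Z)/(2*Z))
f(q) = -56 - 56*q (f(q) = (-44 - 12)*(q/q + q) = -56*(1 + q) = -56 - 56*q)
G = 42/25 (G = 8/5 + ((½)*(-36 + 180)/180)/5 = 8/5 + ((½)*(1/180)*144)/5 = 8/5 + (⅕)*(⅖) = 8/5 + 2/25 = 42/25 ≈ 1.6800)
y = -121629/81100 (y = -3/2 + ((42/25)/3244)/2 = -3/2 + ((42/25)*(1/3244))/2 = -3/2 + (½)*(21/40550) = -3/2 + 21/81100 = -121629/81100 ≈ -1.4997)
y + f(-202) = -121629/81100 + (-56 - 56*(-202)) = -121629/81100 + (-56 + 11312) = -121629/81100 + 11256 = 912739971/81100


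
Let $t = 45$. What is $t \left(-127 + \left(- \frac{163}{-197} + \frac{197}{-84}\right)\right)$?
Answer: $- \frac{31900695}{5516} \approx -5783.3$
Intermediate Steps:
$t \left(-127 + \left(- \frac{163}{-197} + \frac{197}{-84}\right)\right) = 45 \left(-127 + \left(- \frac{163}{-197} + \frac{197}{-84}\right)\right) = 45 \left(-127 + \left(\left(-163\right) \left(- \frac{1}{197}\right) + 197 \left(- \frac{1}{84}\right)\right)\right) = 45 \left(-127 + \left(\frac{163}{197} - \frac{197}{84}\right)\right) = 45 \left(-127 - \frac{25117}{16548}\right) = 45 \left(- \frac{2126713}{16548}\right) = - \frac{31900695}{5516}$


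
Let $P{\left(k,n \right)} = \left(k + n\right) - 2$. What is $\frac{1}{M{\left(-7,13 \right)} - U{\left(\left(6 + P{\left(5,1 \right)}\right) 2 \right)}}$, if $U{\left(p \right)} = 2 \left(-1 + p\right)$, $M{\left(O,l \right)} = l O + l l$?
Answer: $\frac{1}{40} \approx 0.025$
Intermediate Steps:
$P{\left(k,n \right)} = -2 + k + n$
$M{\left(O,l \right)} = l^{2} + O l$ ($M{\left(O,l \right)} = O l + l^{2} = l^{2} + O l$)
$U{\left(p \right)} = -2 + 2 p$
$\frac{1}{M{\left(-7,13 \right)} - U{\left(\left(6 + P{\left(5,1 \right)}\right) 2 \right)}} = \frac{1}{13 \left(-7 + 13\right) - \left(-2 + 2 \left(6 + \left(-2 + 5 + 1\right)\right) 2\right)} = \frac{1}{13 \cdot 6 - \left(-2 + 2 \left(6 + 4\right) 2\right)} = \frac{1}{78 - \left(-2 + 2 \cdot 10 \cdot 2\right)} = \frac{1}{78 - \left(-2 + 2 \cdot 20\right)} = \frac{1}{78 - \left(-2 + 40\right)} = \frac{1}{78 - 38} = \frac{1}{40}$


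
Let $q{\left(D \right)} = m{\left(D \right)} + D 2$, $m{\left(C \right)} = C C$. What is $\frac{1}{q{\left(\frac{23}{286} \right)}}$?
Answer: $\frac{81796}{13685} \approx 5.9771$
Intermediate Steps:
$m{\left(C \right)} = C^{2}$
$q{\left(D \right)} = D^{2} + 2 D$ ($q{\left(D \right)} = D^{2} + D 2 = D^{2} + 2 D$)
$\frac{1}{q{\left(\frac{23}{286} \right)}} = \frac{1}{\frac{23}{286} \left(2 + \frac{23}{286}\right)} = \frac{1}{\frac{23}{286} \cdot \frac{595}{286}} = \frac{1}{\frac{13685}{81796}} = \frac{81796}{13685}$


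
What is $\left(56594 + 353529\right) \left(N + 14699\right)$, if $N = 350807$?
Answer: $149902417238$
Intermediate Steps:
$\left(56594 + 353529\right) \left(N + 14699\right) = \left(56594 + 353529\right) \left(350807 + 14699\right) = 410123 \cdot 365506 = 149902417238$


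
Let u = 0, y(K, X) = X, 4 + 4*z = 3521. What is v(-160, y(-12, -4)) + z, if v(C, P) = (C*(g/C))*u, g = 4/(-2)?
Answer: 3517/4 ≈ 879.25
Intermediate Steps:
z = 3517/4 (z = -1 + (1/4)*3521 = -1 + 3521/4 = 3517/4 ≈ 879.25)
g = -2 (g = 4*(-1/2) = -2)
v(C, P) = 0 (v(C, P) = (C*(-2/C))*0 = -2*0 = 0)
v(-160, y(-12, -4)) + z = 0 + 3517/4 = 3517/4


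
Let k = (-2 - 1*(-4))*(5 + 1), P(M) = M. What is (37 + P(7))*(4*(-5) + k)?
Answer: -352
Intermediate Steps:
k = 12 (k = (-2 + 4)*6 = 2*6 = 12)
(37 + P(7))*(4*(-5) + k) = (37 + 7)*(4*(-5) + 12) = 44*(-20 + 12) = 44*(-8) = -352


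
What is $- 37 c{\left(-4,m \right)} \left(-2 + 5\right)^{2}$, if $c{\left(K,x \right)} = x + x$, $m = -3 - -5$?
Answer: $-1332$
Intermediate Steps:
$m = 2$ ($m = -3 + 5 = 2$)
$c{\left(K,x \right)} = 2 x$
$- 37 c{\left(-4,m \right)} \left(-2 + 5\right)^{2} = - 37 \cdot 2 \cdot 2 \left(-2 + 5\right)^{2} = \left(-37\right) 4 \cdot 3^{2} = \left(-148\right) 9 = -1332$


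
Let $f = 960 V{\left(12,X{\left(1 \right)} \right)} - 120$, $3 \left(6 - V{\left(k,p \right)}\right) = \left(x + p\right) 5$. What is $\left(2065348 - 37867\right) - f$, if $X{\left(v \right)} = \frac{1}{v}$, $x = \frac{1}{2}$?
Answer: $2024241$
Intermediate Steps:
$x = \frac{1}{2} \approx 0.5$
$V{\left(k,p \right)} = \frac{31}{6} - \frac{5 p}{3}$ ($V{\left(k,p \right)} = 6 - \frac{\left(\frac{1}{2} + p\right) 5}{3} = 6 - \frac{\frac{5}{2} + 5 p}{3} = 6 - \left(\frac{5}{6} + \frac{5 p}{3}\right) = \frac{31}{6} - \frac{5 p}{3}$)
$f = 3240$ ($f = 960 \left(\frac{31}{6} - \frac{5}{3 \cdot 1}\right) - 120 = 960 \left(\frac{31}{6} - \frac{5}{3}\right) - 120 = 960 \cdot \frac{7}{2} - 120 = 3360 - 120 = 3240$)
$\left(2065348 - 37867\right) - f = \left(2065348 - 37867\right) - 3240 = 2027481 - 3240 = 2024241$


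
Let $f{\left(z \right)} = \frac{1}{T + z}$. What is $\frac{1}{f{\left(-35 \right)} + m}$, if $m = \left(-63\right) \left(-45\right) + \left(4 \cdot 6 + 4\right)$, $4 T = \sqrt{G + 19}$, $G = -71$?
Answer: $\frac{1081983}{3097686497} + \frac{2 i \sqrt{13}}{40269924461} \approx 0.00034929 + 1.7907 \cdot 10^{-10} i$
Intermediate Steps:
$T = \frac{i \sqrt{13}}{2}$ ($T = \frac{\sqrt{-71 + 19}}{4} = \frac{\sqrt{-52}}{4} = \frac{2 i \sqrt{13}}{4} = \frac{i \sqrt{13}}{2} \approx 1.8028 i$)
$m = 2863$ ($m = 2835 + \left(24 + 4\right) = 2835 + 28 = 2863$)
$f{\left(z \right)} = \frac{1}{z + \frac{i \sqrt{13}}{2}}$ ($f{\left(z \right)} = \frac{1}{\frac{i \sqrt{13}}{2} + z} = \frac{1}{z + \frac{i \sqrt{13}}{2}}$)
$\frac{1}{f{\left(-35 \right)} + m} = \frac{1}{\frac{2}{2 \left(-35\right) + i \sqrt{13}} + 2863} = \frac{1}{\frac{2}{-70 + i \sqrt{13}} + 2863} = \frac{1}{2863 + \frac{2}{-70 + i \sqrt{13}}}$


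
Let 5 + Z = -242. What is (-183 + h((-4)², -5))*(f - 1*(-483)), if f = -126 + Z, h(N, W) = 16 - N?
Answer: -20130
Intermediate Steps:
Z = -247 (Z = -5 - 242 = -247)
f = -373 (f = -126 - 247 = -373)
(-183 + h((-4)², -5))*(f - 1*(-483)) = (-183 + (16 - 1*(-4)²))*(-373 - 1*(-483)) = (-183 + (16 - 1*16))*(-373 + 483) = (-183 + (16 - 16))*110 = (-183 + 0)*110 = -183*110 = -20130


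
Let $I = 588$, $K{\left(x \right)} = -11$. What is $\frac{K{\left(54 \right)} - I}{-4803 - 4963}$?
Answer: $\frac{599}{9766} \approx 0.061335$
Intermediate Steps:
$\frac{K{\left(54 \right)} - I}{-4803 - 4963} = \frac{-11 - 588}{-4803 - 4963} = - \frac{599}{-9766} = \left(-599\right) \left(- \frac{1}{9766}\right) = \frac{599}{9766}$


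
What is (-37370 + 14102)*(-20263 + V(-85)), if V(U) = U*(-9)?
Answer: 453679464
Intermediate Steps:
V(U) = -9*U
(-37370 + 14102)*(-20263 + V(-85)) = (-37370 + 14102)*(-20263 - 9*(-85)) = -23268*(-20263 + 765) = -23268*(-19498) = 453679464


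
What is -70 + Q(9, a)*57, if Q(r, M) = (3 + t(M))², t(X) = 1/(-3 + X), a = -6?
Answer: 10954/27 ≈ 405.70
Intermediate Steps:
Q(r, M) = (3 + 1/(-3 + M))²
-70 + Q(9, a)*57 = -70 + ((-8 + 3*(-6))²/(-3 - 6)²)*57 = -70 + ((-8 - 18)²/(-9)²)*57 = -70 + ((-26)²*(1/81))*57 = -70 + (676*(1/81))*57 = -70 + (676/81)*57 = -70 + 12844/27 = 10954/27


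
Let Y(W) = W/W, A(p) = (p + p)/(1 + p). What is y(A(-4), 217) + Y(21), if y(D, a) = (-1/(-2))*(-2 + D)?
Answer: 4/3 ≈ 1.3333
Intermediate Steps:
A(p) = 2*p/(1 + p) (A(p) = (2*p)/(1 + p) = 2*p/(1 + p))
y(D, a) = -1 + D/2 (y(D, a) = (-1*(-1/2))*(-2 + D) = (-2 + D)/2 = -1 + D/2)
Y(W) = 1
y(A(-4), 217) + Y(21) = (-1 + (2*(-4)/(1 - 4))/2) + 1 = (-1 + (2*(-4)/(-3))/2) + 1 = (-1 + (2*(-4)*(-1/3))/2) + 1 = (-1 + (1/2)*(8/3)) + 1 = (-1 + 4/3) + 1 = 1/3 + 1 = 4/3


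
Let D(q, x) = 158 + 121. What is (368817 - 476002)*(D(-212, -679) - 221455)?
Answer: 23706749560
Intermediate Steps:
D(q, x) = 279
(368817 - 476002)*(D(-212, -679) - 221455) = (368817 - 476002)*(279 - 221455) = -107185*(-221176) = 23706749560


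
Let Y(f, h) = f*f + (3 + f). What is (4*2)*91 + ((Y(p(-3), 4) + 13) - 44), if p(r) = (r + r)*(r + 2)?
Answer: 742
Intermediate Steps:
p(r) = 2*r*(2 + r) (p(r) = (2*r)*(2 + r) = 2*r*(2 + r))
Y(f, h) = 3 + f + f² (Y(f, h) = f² + (3 + f) = 3 + f + f²)
(4*2)*91 + ((Y(p(-3), 4) + 13) - 44) = (4*2)*91 + (((3 + 2*(-3)*(2 - 3) + (2*(-3)*(2 - 3))²) + 13) - 44) = 8*91 + (((3 + 2*(-3)*(-1) + (2*(-3)*(-1))²) + 13) - 44) = 728 + (((3 + 6 + 6²) + 13) - 44) = 728 + (((3 + 6 + 36) + 13) - 44) = 728 + ((45 + 13) - 44) = 728 + (58 - 44) = 728 + 14 = 742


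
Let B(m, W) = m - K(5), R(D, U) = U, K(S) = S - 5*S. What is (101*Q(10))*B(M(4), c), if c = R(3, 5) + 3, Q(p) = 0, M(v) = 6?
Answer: 0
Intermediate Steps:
K(S) = -4*S
c = 8 (c = 5 + 3 = 8)
B(m, W) = 20 + m (B(m, W) = m - (-4)*5 = m - 1*(-20) = m + 20 = 20 + m)
(101*Q(10))*B(M(4), c) = (101*0)*(20 + 6) = 0*26 = 0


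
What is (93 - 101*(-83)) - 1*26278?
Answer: -17802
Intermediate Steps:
(93 - 101*(-83)) - 1*26278 = (93 + 8383) - 26278 = 8476 - 26278 = -17802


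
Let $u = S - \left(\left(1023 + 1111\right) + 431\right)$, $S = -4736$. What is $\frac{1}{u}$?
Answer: $- \frac{1}{7301} \approx -0.00013697$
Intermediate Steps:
$u = -7301$ ($u = -4736 - \left(\left(1023 + 1111\right) + 431\right) = -4736 - \left(2134 + 431\right) = -4736 - 2565 = -7301$)
$\frac{1}{u} = \frac{1}{-7301} = - \frac{1}{7301}$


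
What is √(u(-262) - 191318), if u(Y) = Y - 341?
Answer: I*√191921 ≈ 438.09*I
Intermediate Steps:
u(Y) = -341 + Y
√(u(-262) - 191318) = √((-341 - 262) - 191318) = √(-603 - 191318) = √(-191921) = I*√191921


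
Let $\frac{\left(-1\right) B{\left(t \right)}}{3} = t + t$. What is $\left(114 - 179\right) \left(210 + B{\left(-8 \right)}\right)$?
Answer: $-16770$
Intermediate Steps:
$B{\left(t \right)} = - 6 t$ ($B{\left(t \right)} = - 3 \left(t + t\right) = - 3 \cdot 2 t = - 6 t$)
$\left(114 - 179\right) \left(210 + B{\left(-8 \right)}\right) = \left(114 - 179\right) \left(210 - -48\right) = - 65 \left(210 + 48\right) = \left(-65\right) 258 = -16770$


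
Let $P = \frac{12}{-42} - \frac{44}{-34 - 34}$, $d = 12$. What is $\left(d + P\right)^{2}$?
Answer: $\frac{2163841}{14161} \approx 152.8$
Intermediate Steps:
$P = \frac{43}{119}$ ($P = 12 \left(- \frac{1}{42}\right) - \frac{44}{-34 - 34} = - \frac{2}{7} - \frac{44}{-68} = - \frac{2}{7} - - \frac{11}{17} = - \frac{2}{7} + \frac{11}{17} = \frac{43}{119} \approx 0.36134$)
$\left(d + P\right)^{2} = \left(12 + \frac{43}{119}\right)^{2} = \left(\frac{1471}{119}\right)^{2} = \frac{2163841}{14161}$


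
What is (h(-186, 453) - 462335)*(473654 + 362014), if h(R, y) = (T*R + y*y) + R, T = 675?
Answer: -319945521816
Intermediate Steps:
h(R, y) = y² + 676*R (h(R, y) = (675*R + y*y) + R = (675*R + y²) + R = (y² + 675*R) + R = y² + 676*R)
(h(-186, 453) - 462335)*(473654 + 362014) = ((453² + 676*(-186)) - 462335)*(473654 + 362014) = ((205209 - 125736) - 462335)*835668 = (79473 - 462335)*835668 = -382862*835668 = -319945521816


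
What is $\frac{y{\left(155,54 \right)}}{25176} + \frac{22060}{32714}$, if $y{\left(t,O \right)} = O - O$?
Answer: $\frac{11030}{16357} \approx 0.67433$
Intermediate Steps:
$y{\left(t,O \right)} = 0$
$\frac{y{\left(155,54 \right)}}{25176} + \frac{22060}{32714} = \frac{0}{25176} + \frac{22060}{32714} = 0 \cdot \frac{1}{25176} + 22060 \cdot \frac{1}{32714} = 0 + \frac{11030}{16357} = \frac{11030}{16357}$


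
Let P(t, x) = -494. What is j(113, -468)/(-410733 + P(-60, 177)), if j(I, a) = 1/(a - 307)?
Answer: 1/318700925 ≈ 3.1377e-9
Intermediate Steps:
j(I, a) = 1/(-307 + a)
j(113, -468)/(-410733 + P(-60, 177)) = 1/((-307 - 468)*(-410733 - 494)) = 1/(-775*(-411227)) = -1/775*(-1/411227) = 1/318700925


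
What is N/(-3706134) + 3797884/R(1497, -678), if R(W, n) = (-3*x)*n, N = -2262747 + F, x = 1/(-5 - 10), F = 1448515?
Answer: -5864731921082/209396571 ≈ -28008.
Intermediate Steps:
x = -1/15 (x = 1/(-15) = -1/15 ≈ -0.066667)
N = -814232 (N = -2262747 + 1448515 = -814232)
R(W, n) = n/5 (R(W, n) = (-3*(-1/15))*n = n/5)
N/(-3706134) + 3797884/R(1497, -678) = -814232/(-3706134) + 3797884/(((1/5)*(-678))) = -814232*(-1/3706134) + 3797884/(-678/5) = 407116/1853067 + 3797884*(-5/678) = 407116/1853067 - 9494710/339 = -5864731921082/209396571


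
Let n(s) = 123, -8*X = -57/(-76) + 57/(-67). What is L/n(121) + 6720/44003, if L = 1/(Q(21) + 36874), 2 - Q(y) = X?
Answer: 65349677769952/427913351125173 ≈ 0.15272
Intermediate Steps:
X = 27/2144 (X = -(-57/(-76) + 57/(-67))/8 = -(-57*(-1/76) + 57*(-1/67))/8 = -(¾ - 57/67)/8 = -⅛*(-27/268) = 27/2144 ≈ 0.012593)
Q(y) = 4261/2144 (Q(y) = 2 - 1*27/2144 = 2 - 27/2144 = 4261/2144)
L = 2144/79062117 (L = 1/(4261/2144 + 36874) = 1/(79062117/2144) = 2144/79062117 ≈ 2.7118e-5)
L/n(121) + 6720/44003 = (2144/79062117)/123 + 6720/44003 = (2144/79062117)*(1/123) + 6720*(1/44003) = 2144/9724640391 + 6720/44003 = 65349677769952/427913351125173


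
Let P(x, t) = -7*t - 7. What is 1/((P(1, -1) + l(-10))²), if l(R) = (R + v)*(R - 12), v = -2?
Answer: 1/69696 ≈ 1.4348e-5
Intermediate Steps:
l(R) = (-12 + R)*(-2 + R) (l(R) = (R - 2)*(R - 12) = (-2 + R)*(-12 + R) = (-12 + R)*(-2 + R))
P(x, t) = -7 - 7*t
1/((P(1, -1) + l(-10))²) = 1/(((-7 - 7*(-1)) + (24 + (-10)² - 14*(-10)))²) = 1/(((-7 + 7) + (24 + 100 + 140))²) = 1/((0 + 264)²) = 1/(264²) = 1/69696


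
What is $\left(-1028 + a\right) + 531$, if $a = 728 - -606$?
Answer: $837$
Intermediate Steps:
$a = 1334$ ($a = 728 + 606 = 1334$)
$\left(-1028 + a\right) + 531 = \left(-1028 + 1334\right) + 531 = 306 + 531 = 837$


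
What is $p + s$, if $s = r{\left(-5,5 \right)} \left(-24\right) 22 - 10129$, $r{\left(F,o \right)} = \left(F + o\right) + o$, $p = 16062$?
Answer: $3293$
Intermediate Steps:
$r{\left(F,o \right)} = F + 2 o$
$s = -12769$ ($s = \left(-5 + 2 \cdot 5\right) \left(-24\right) 22 - 10129 = \left(-5 + 10\right) \left(-24\right) 22 - 10129 = 5 \left(-24\right) 22 - 10129 = \left(-120\right) 22 - 10129 = -2640 - 10129 = -12769$)
$p + s = 16062 - 12769 = 3293$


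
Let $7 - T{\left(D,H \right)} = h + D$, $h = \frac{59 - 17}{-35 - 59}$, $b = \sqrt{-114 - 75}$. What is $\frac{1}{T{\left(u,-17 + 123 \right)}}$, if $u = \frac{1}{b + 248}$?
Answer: $\frac{1014302018}{7549235509} - \frac{6627 i \sqrt{21}}{7549235509} \approx 0.13436 - 4.0228 \cdot 10^{-6} i$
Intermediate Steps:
$b = 3 i \sqrt{21}$ ($b = \sqrt{-189} = 3 i \sqrt{21} \approx 13.748 i$)
$h = - \frac{21}{47}$ ($h = \frac{42}{-94} = 42 \left(- \frac{1}{94}\right) = - \frac{21}{47} \approx -0.44681$)
$u = \frac{1}{248 + 3 i \sqrt{21}}$ ($u = \frac{1}{3 i \sqrt{21} + 248} = \frac{1}{248 + 3 i \sqrt{21}} \approx 0.0040199 - 0.00022284 i$)
$T{\left(D,H \right)} = \frac{350}{47} - D$ ($T{\left(D,H \right)} = 7 - \left(- \frac{21}{47} + D\right) = \frac{350}{47} - D$)
$\frac{1}{T{\left(u,-17 + 123 \right)}} = \frac{1}{\frac{350}{47} - \left(\frac{248}{61693} - \frac{3 i \sqrt{21}}{61693}\right)} = \frac{1}{\frac{21580894}{2899571} + \frac{3 i \sqrt{21}}{61693}}$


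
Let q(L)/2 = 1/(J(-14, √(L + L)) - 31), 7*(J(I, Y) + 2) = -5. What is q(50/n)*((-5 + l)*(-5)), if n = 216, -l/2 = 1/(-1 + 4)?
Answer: -595/354 ≈ -1.6808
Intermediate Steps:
l = -⅔ (l = -2/(-1 + 4) = -2/3 = -2*⅓ = -⅔ ≈ -0.66667)
J(I, Y) = -19/7 (J(I, Y) = -2 + (⅐)*(-5) = -2 - 5/7 = -19/7)
q(L) = -7/118 (q(L) = 2/(-19/7 - 31) = 2/(-236/7) = 2*(-7/236) = -7/118)
q(50/n)*((-5 + l)*(-5)) = -7*(-5 - ⅔)*(-5)/118 = -(-119)*(-5)/354 = -7/118*85/3 = -595/354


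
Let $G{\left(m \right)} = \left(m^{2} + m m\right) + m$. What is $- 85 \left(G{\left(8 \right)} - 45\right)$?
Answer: $-7735$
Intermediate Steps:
$G{\left(m \right)} = m + 2 m^{2}$ ($G{\left(m \right)} = \left(m^{2} + m^{2}\right) + m = 2 m^{2} + m = m + 2 m^{2}$)
$- 85 \left(G{\left(8 \right)} - 45\right) = - 85 \left(8 \left(1 + 2 \cdot 8\right) - 45\right) = - 85 \left(8 \left(1 + 16\right) - 45\right) = - 85 \left(8 \cdot 17 - 45\right) = - 85 \left(136 - 45\right) = \left(-85\right) 91 = -7735$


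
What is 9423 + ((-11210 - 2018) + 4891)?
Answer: 1086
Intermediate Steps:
9423 + ((-11210 - 2018) + 4891) = 9423 + (-13228 + 4891) = 9423 - 8337 = 1086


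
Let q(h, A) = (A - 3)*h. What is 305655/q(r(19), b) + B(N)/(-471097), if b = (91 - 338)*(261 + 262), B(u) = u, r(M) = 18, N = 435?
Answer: -399461885/3017761728 ≈ -0.13237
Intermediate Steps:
b = -129181 (b = -247*523 = -129181)
q(h, A) = h*(-3 + A) (q(h, A) = (-3 + A)*h = h*(-3 + A))
305655/q(r(19), b) + B(N)/(-471097) = 305655/((18*(-3 - 129181))) + 435/(-471097) = 305655/((18*(-129184))) + 435*(-1/471097) = 305655/(-2325312) - 435/471097 = 305655*(-1/2325312) - 435/471097 = -101885/775104 - 435/471097 = -399461885/3017761728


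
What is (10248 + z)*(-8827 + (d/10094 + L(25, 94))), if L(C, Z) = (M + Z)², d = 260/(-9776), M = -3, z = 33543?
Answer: -45373121404347/1897672 ≈ -2.3910e+7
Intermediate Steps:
d = -5/188 (d = 260*(-1/9776) = -5/188 ≈ -0.026596)
L(C, Z) = (-3 + Z)²
(10248 + z)*(-8827 + (d/10094 + L(25, 94))) = (10248 + 33543)*(-8827 + (-5/188/10094 + (-3 + 94)²)) = 43791*(-8827 + (-5/188*1/10094 + 91²)) = 43791*(-8827 + (-5/1897672 + 8281)) = 43791*(-8827 + 15714621827/1897672) = 43791*(-1036128917/1897672) = -45373121404347/1897672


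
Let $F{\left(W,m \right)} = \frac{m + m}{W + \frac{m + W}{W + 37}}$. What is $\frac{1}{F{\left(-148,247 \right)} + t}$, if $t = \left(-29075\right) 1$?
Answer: $- \frac{5509}{160192453} \approx -3.439 \cdot 10^{-5}$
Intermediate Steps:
$t = -29075$
$F{\left(W,m \right)} = \frac{2 m}{W + \frac{W + m}{37 + W}}$
$\frac{1}{F{\left(-148,247 \right)} + t} = \frac{1}{2 \cdot 247 \frac{1}{247 + \left(-148\right)^{2} + 38 \left(-148\right)} \left(37 - 148\right) - 29075} = \frac{1}{2 \cdot 247 \frac{1}{247 + 21904 - 5624} \left(-111\right) - 29075} = \frac{1}{2 \cdot 247 \cdot \frac{1}{16527} \left(-111\right) - 29075} = \frac{1}{- \frac{18278}{5509} - 29075} = \frac{1}{- \frac{160192453}{5509}} = - \frac{5509}{160192453}$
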